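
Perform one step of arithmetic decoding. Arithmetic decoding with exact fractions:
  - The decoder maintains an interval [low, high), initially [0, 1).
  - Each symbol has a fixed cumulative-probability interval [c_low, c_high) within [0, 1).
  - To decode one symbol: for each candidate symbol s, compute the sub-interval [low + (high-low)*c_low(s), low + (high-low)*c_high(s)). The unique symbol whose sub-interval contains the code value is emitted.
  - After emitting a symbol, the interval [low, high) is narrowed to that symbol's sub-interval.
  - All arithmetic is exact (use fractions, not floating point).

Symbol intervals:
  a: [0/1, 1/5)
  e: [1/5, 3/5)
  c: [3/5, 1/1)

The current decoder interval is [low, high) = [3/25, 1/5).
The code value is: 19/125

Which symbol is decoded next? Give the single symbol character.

Interval width = high − low = 1/5 − 3/25 = 2/25
Scaled code = (code − low) / width = (19/125 − 3/25) / 2/25 = 2/5
  a: [0/1, 1/5) 
  e: [1/5, 3/5) ← scaled code falls here ✓
  c: [3/5, 1/1) 

Answer: e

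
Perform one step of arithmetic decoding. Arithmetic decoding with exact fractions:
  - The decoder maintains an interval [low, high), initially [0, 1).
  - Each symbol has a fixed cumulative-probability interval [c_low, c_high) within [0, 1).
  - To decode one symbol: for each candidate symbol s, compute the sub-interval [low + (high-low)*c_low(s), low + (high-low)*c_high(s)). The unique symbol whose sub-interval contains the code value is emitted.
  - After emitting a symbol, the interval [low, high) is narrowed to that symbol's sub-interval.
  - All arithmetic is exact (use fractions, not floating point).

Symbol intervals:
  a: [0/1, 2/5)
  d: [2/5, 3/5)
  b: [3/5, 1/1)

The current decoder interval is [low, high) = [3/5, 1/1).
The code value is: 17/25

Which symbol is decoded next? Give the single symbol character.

Interval width = high − low = 1/1 − 3/5 = 2/5
Scaled code = (code − low) / width = (17/25 − 3/5) / 2/5 = 1/5
  a: [0/1, 2/5) ← scaled code falls here ✓
  d: [2/5, 3/5) 
  b: [3/5, 1/1) 

Answer: a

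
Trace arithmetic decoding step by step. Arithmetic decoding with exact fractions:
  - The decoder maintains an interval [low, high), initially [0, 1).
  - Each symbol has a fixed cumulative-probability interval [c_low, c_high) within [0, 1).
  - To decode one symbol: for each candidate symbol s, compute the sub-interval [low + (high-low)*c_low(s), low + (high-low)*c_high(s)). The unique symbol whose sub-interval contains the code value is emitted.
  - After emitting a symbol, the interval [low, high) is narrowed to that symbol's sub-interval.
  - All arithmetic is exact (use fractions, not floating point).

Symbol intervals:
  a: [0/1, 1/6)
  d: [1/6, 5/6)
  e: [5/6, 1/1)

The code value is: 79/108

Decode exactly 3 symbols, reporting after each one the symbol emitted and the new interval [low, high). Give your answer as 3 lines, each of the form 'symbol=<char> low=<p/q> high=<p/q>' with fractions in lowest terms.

Answer: symbol=d low=1/6 high=5/6
symbol=e low=13/18 high=5/6
symbol=a low=13/18 high=20/27

Derivation:
Step 1: interval [0/1, 1/1), width = 1/1 - 0/1 = 1/1
  'a': [0/1 + 1/1*0/1, 0/1 + 1/1*1/6) = [0/1, 1/6)
  'd': [0/1 + 1/1*1/6, 0/1 + 1/1*5/6) = [1/6, 5/6) <- contains code 79/108
  'e': [0/1 + 1/1*5/6, 0/1 + 1/1*1/1) = [5/6, 1/1)
  emit 'd', narrow to [1/6, 5/6)
Step 2: interval [1/6, 5/6), width = 5/6 - 1/6 = 2/3
  'a': [1/6 + 2/3*0/1, 1/6 + 2/3*1/6) = [1/6, 5/18)
  'd': [1/6 + 2/3*1/6, 1/6 + 2/3*5/6) = [5/18, 13/18)
  'e': [1/6 + 2/3*5/6, 1/6 + 2/3*1/1) = [13/18, 5/6) <- contains code 79/108
  emit 'e', narrow to [13/18, 5/6)
Step 3: interval [13/18, 5/6), width = 5/6 - 13/18 = 1/9
  'a': [13/18 + 1/9*0/1, 13/18 + 1/9*1/6) = [13/18, 20/27) <- contains code 79/108
  'd': [13/18 + 1/9*1/6, 13/18 + 1/9*5/6) = [20/27, 22/27)
  'e': [13/18 + 1/9*5/6, 13/18 + 1/9*1/1) = [22/27, 5/6)
  emit 'a', narrow to [13/18, 20/27)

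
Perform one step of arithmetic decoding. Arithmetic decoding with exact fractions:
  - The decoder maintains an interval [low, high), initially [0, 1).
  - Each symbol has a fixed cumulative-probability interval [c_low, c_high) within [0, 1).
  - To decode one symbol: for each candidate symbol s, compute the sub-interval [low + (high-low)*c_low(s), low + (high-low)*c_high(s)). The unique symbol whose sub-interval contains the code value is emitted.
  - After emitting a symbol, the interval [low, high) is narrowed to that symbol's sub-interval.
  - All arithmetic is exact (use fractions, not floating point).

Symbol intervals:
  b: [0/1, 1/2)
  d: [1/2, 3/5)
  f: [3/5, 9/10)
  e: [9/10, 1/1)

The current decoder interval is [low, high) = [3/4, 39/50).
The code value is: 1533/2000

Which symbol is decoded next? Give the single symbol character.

Answer: d

Derivation:
Interval width = high − low = 39/50 − 3/4 = 3/100
Scaled code = (code − low) / width = (1533/2000 − 3/4) / 3/100 = 11/20
  b: [0/1, 1/2) 
  d: [1/2, 3/5) ← scaled code falls here ✓
  f: [3/5, 9/10) 
  e: [9/10, 1/1) 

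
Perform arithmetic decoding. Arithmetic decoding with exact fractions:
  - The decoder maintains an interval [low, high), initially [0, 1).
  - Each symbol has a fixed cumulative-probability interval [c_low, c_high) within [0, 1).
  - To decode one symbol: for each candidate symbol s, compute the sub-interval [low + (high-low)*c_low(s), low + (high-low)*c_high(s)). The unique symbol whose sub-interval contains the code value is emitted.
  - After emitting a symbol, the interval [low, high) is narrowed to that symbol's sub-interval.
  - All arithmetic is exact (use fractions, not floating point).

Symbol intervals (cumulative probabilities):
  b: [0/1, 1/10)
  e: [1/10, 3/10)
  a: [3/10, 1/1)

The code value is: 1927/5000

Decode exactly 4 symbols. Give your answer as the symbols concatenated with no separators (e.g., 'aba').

Answer: aeeb

Derivation:
Step 1: interval [0/1, 1/1), width = 1/1 - 0/1 = 1/1
  'b': [0/1 + 1/1*0/1, 0/1 + 1/1*1/10) = [0/1, 1/10)
  'e': [0/1 + 1/1*1/10, 0/1 + 1/1*3/10) = [1/10, 3/10)
  'a': [0/1 + 1/1*3/10, 0/1 + 1/1*1/1) = [3/10, 1/1) <- contains code 1927/5000
  emit 'a', narrow to [3/10, 1/1)
Step 2: interval [3/10, 1/1), width = 1/1 - 3/10 = 7/10
  'b': [3/10 + 7/10*0/1, 3/10 + 7/10*1/10) = [3/10, 37/100)
  'e': [3/10 + 7/10*1/10, 3/10 + 7/10*3/10) = [37/100, 51/100) <- contains code 1927/5000
  'a': [3/10 + 7/10*3/10, 3/10 + 7/10*1/1) = [51/100, 1/1)
  emit 'e', narrow to [37/100, 51/100)
Step 3: interval [37/100, 51/100), width = 51/100 - 37/100 = 7/50
  'b': [37/100 + 7/50*0/1, 37/100 + 7/50*1/10) = [37/100, 48/125)
  'e': [37/100 + 7/50*1/10, 37/100 + 7/50*3/10) = [48/125, 103/250) <- contains code 1927/5000
  'a': [37/100 + 7/50*3/10, 37/100 + 7/50*1/1) = [103/250, 51/100)
  emit 'e', narrow to [48/125, 103/250)
Step 4: interval [48/125, 103/250), width = 103/250 - 48/125 = 7/250
  'b': [48/125 + 7/250*0/1, 48/125 + 7/250*1/10) = [48/125, 967/2500) <- contains code 1927/5000
  'e': [48/125 + 7/250*1/10, 48/125 + 7/250*3/10) = [967/2500, 981/2500)
  'a': [48/125 + 7/250*3/10, 48/125 + 7/250*1/1) = [981/2500, 103/250)
  emit 'b', narrow to [48/125, 967/2500)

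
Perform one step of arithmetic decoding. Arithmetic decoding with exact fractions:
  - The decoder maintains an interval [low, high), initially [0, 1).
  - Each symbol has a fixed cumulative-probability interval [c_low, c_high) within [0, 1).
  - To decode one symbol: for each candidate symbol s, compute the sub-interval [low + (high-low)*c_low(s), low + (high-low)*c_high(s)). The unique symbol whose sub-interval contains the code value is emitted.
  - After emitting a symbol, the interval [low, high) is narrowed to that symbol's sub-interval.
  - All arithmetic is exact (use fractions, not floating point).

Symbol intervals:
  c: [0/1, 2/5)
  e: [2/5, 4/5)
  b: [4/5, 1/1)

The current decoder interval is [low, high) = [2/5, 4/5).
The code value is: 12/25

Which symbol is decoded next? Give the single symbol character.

Interval width = high − low = 4/5 − 2/5 = 2/5
Scaled code = (code − low) / width = (12/25 − 2/5) / 2/5 = 1/5
  c: [0/1, 2/5) ← scaled code falls here ✓
  e: [2/5, 4/5) 
  b: [4/5, 1/1) 

Answer: c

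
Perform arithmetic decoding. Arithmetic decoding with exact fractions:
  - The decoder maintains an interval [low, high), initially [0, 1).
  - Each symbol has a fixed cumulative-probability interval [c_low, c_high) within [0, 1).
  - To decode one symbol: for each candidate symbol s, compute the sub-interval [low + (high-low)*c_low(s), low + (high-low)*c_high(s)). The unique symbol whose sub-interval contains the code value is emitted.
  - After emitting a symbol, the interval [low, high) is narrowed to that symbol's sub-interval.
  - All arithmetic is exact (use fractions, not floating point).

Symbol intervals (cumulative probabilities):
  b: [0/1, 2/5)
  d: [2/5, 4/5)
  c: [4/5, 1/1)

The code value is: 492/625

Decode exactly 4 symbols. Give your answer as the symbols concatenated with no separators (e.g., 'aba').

Step 1: interval [0/1, 1/1), width = 1/1 - 0/1 = 1/1
  'b': [0/1 + 1/1*0/1, 0/1 + 1/1*2/5) = [0/1, 2/5)
  'd': [0/1 + 1/1*2/5, 0/1 + 1/1*4/5) = [2/5, 4/5) <- contains code 492/625
  'c': [0/1 + 1/1*4/5, 0/1 + 1/1*1/1) = [4/5, 1/1)
  emit 'd', narrow to [2/5, 4/5)
Step 2: interval [2/5, 4/5), width = 4/5 - 2/5 = 2/5
  'b': [2/5 + 2/5*0/1, 2/5 + 2/5*2/5) = [2/5, 14/25)
  'd': [2/5 + 2/5*2/5, 2/5 + 2/5*4/5) = [14/25, 18/25)
  'c': [2/5 + 2/5*4/5, 2/5 + 2/5*1/1) = [18/25, 4/5) <- contains code 492/625
  emit 'c', narrow to [18/25, 4/5)
Step 3: interval [18/25, 4/5), width = 4/5 - 18/25 = 2/25
  'b': [18/25 + 2/25*0/1, 18/25 + 2/25*2/5) = [18/25, 94/125)
  'd': [18/25 + 2/25*2/5, 18/25 + 2/25*4/5) = [94/125, 98/125)
  'c': [18/25 + 2/25*4/5, 18/25 + 2/25*1/1) = [98/125, 4/5) <- contains code 492/625
  emit 'c', narrow to [98/125, 4/5)
Step 4: interval [98/125, 4/5), width = 4/5 - 98/125 = 2/125
  'b': [98/125 + 2/125*0/1, 98/125 + 2/125*2/5) = [98/125, 494/625) <- contains code 492/625
  'd': [98/125 + 2/125*2/5, 98/125 + 2/125*4/5) = [494/625, 498/625)
  'c': [98/125 + 2/125*4/5, 98/125 + 2/125*1/1) = [498/625, 4/5)
  emit 'b', narrow to [98/125, 494/625)

Answer: dccb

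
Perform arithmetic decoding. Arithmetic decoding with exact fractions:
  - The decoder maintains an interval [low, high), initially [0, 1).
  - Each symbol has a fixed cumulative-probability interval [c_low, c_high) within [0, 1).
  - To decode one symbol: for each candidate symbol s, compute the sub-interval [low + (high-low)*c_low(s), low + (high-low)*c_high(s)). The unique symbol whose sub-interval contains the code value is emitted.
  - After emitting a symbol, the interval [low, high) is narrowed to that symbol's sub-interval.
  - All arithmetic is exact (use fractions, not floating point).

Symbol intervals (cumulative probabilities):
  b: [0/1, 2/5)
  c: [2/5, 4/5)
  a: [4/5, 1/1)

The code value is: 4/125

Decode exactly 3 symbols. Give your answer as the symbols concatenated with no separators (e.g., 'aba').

Step 1: interval [0/1, 1/1), width = 1/1 - 0/1 = 1/1
  'b': [0/1 + 1/1*0/1, 0/1 + 1/1*2/5) = [0/1, 2/5) <- contains code 4/125
  'c': [0/1 + 1/1*2/5, 0/1 + 1/1*4/5) = [2/5, 4/5)
  'a': [0/1 + 1/1*4/5, 0/1 + 1/1*1/1) = [4/5, 1/1)
  emit 'b', narrow to [0/1, 2/5)
Step 2: interval [0/1, 2/5), width = 2/5 - 0/1 = 2/5
  'b': [0/1 + 2/5*0/1, 0/1 + 2/5*2/5) = [0/1, 4/25) <- contains code 4/125
  'c': [0/1 + 2/5*2/5, 0/1 + 2/5*4/5) = [4/25, 8/25)
  'a': [0/1 + 2/5*4/5, 0/1 + 2/5*1/1) = [8/25, 2/5)
  emit 'b', narrow to [0/1, 4/25)
Step 3: interval [0/1, 4/25), width = 4/25 - 0/1 = 4/25
  'b': [0/1 + 4/25*0/1, 0/1 + 4/25*2/5) = [0/1, 8/125) <- contains code 4/125
  'c': [0/1 + 4/25*2/5, 0/1 + 4/25*4/5) = [8/125, 16/125)
  'a': [0/1 + 4/25*4/5, 0/1 + 4/25*1/1) = [16/125, 4/25)
  emit 'b', narrow to [0/1, 8/125)

Answer: bbb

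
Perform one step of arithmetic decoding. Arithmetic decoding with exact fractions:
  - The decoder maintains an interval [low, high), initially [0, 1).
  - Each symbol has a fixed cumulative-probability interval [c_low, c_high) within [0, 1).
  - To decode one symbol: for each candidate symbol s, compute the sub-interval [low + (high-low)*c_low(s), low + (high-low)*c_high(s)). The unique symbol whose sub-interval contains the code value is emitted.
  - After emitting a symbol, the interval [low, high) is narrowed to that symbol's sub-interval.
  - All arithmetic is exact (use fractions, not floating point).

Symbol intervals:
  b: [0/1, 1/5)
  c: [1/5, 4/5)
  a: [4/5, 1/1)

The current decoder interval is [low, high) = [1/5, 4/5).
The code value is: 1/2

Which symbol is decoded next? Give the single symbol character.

Interval width = high − low = 4/5 − 1/5 = 3/5
Scaled code = (code − low) / width = (1/2 − 1/5) / 3/5 = 1/2
  b: [0/1, 1/5) 
  c: [1/5, 4/5) ← scaled code falls here ✓
  a: [4/5, 1/1) 

Answer: c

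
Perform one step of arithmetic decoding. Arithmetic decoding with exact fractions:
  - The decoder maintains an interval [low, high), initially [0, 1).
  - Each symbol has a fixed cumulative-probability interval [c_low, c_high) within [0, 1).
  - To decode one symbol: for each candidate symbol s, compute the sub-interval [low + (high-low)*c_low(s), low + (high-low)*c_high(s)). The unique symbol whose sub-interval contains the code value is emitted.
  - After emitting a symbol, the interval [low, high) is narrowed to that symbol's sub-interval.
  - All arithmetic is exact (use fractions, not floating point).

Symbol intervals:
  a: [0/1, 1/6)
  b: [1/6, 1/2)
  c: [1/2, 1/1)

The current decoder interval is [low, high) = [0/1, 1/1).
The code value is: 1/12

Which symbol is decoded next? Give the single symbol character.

Interval width = high − low = 1/1 − 0/1 = 1/1
Scaled code = (code − low) / width = (1/12 − 0/1) / 1/1 = 1/12
  a: [0/1, 1/6) ← scaled code falls here ✓
  b: [1/6, 1/2) 
  c: [1/2, 1/1) 

Answer: a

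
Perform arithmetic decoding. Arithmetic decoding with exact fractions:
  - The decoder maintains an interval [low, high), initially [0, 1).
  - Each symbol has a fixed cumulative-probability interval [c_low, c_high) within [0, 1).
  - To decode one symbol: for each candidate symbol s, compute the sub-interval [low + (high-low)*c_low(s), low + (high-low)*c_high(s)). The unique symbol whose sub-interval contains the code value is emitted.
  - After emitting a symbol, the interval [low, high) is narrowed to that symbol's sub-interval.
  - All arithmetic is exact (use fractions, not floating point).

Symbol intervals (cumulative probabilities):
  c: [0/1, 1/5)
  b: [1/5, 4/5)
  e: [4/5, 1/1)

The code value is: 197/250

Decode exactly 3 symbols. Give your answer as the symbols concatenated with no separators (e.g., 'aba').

Step 1: interval [0/1, 1/1), width = 1/1 - 0/1 = 1/1
  'c': [0/1 + 1/1*0/1, 0/1 + 1/1*1/5) = [0/1, 1/5)
  'b': [0/1 + 1/1*1/5, 0/1 + 1/1*4/5) = [1/5, 4/5) <- contains code 197/250
  'e': [0/1 + 1/1*4/5, 0/1 + 1/1*1/1) = [4/5, 1/1)
  emit 'b', narrow to [1/5, 4/5)
Step 2: interval [1/5, 4/5), width = 4/5 - 1/5 = 3/5
  'c': [1/5 + 3/5*0/1, 1/5 + 3/5*1/5) = [1/5, 8/25)
  'b': [1/5 + 3/5*1/5, 1/5 + 3/5*4/5) = [8/25, 17/25)
  'e': [1/5 + 3/5*4/5, 1/5 + 3/5*1/1) = [17/25, 4/5) <- contains code 197/250
  emit 'e', narrow to [17/25, 4/5)
Step 3: interval [17/25, 4/5), width = 4/5 - 17/25 = 3/25
  'c': [17/25 + 3/25*0/1, 17/25 + 3/25*1/5) = [17/25, 88/125)
  'b': [17/25 + 3/25*1/5, 17/25 + 3/25*4/5) = [88/125, 97/125)
  'e': [17/25 + 3/25*4/5, 17/25 + 3/25*1/1) = [97/125, 4/5) <- contains code 197/250
  emit 'e', narrow to [97/125, 4/5)

Answer: bee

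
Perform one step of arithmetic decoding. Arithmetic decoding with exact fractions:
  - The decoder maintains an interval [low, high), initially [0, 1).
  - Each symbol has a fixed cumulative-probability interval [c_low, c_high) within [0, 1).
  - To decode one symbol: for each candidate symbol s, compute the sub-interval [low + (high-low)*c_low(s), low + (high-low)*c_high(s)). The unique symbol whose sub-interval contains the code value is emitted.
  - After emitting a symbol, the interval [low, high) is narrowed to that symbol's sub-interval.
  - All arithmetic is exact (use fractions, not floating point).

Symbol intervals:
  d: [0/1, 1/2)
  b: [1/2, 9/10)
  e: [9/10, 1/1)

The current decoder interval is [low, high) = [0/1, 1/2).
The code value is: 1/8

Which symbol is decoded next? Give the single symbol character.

Interval width = high − low = 1/2 − 0/1 = 1/2
Scaled code = (code − low) / width = (1/8 − 0/1) / 1/2 = 1/4
  d: [0/1, 1/2) ← scaled code falls here ✓
  b: [1/2, 9/10) 
  e: [9/10, 1/1) 

Answer: d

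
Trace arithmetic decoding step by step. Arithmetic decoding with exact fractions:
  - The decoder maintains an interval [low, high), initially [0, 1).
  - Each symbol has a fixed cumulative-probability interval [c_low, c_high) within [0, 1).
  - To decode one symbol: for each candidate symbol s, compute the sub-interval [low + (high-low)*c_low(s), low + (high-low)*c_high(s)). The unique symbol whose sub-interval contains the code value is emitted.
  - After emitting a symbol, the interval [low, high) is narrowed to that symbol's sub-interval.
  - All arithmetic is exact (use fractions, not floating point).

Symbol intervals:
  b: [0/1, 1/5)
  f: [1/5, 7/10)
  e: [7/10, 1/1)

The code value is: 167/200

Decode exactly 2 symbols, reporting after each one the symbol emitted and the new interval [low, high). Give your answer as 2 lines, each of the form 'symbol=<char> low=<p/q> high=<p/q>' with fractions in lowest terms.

Step 1: interval [0/1, 1/1), width = 1/1 - 0/1 = 1/1
  'b': [0/1 + 1/1*0/1, 0/1 + 1/1*1/5) = [0/1, 1/5)
  'f': [0/1 + 1/1*1/5, 0/1 + 1/1*7/10) = [1/5, 7/10)
  'e': [0/1 + 1/1*7/10, 0/1 + 1/1*1/1) = [7/10, 1/1) <- contains code 167/200
  emit 'e', narrow to [7/10, 1/1)
Step 2: interval [7/10, 1/1), width = 1/1 - 7/10 = 3/10
  'b': [7/10 + 3/10*0/1, 7/10 + 3/10*1/5) = [7/10, 19/25)
  'f': [7/10 + 3/10*1/5, 7/10 + 3/10*7/10) = [19/25, 91/100) <- contains code 167/200
  'e': [7/10 + 3/10*7/10, 7/10 + 3/10*1/1) = [91/100, 1/1)
  emit 'f', narrow to [19/25, 91/100)

Answer: symbol=e low=7/10 high=1/1
symbol=f low=19/25 high=91/100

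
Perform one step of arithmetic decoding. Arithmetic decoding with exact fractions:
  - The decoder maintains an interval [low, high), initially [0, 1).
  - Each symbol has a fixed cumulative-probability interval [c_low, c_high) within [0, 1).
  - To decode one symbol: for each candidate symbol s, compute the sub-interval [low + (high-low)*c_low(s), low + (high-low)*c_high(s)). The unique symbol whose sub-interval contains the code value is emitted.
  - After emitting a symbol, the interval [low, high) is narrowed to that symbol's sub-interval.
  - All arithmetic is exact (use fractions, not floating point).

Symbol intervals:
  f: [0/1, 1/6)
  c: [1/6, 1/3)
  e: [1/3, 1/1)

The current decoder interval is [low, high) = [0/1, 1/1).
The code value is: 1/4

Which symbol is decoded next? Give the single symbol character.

Answer: c

Derivation:
Interval width = high − low = 1/1 − 0/1 = 1/1
Scaled code = (code − low) / width = (1/4 − 0/1) / 1/1 = 1/4
  f: [0/1, 1/6) 
  c: [1/6, 1/3) ← scaled code falls here ✓
  e: [1/3, 1/1) 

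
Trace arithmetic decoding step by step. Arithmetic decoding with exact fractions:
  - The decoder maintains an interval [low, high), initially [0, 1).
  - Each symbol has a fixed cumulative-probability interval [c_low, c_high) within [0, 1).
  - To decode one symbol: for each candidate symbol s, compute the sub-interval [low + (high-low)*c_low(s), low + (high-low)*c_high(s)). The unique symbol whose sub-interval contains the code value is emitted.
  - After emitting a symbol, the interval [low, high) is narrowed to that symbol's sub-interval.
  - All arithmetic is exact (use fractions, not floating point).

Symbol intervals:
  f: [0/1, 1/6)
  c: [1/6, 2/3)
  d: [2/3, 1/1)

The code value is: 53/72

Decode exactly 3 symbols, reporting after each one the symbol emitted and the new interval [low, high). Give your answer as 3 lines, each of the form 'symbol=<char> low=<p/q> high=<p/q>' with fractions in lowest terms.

Step 1: interval [0/1, 1/1), width = 1/1 - 0/1 = 1/1
  'f': [0/1 + 1/1*0/1, 0/1 + 1/1*1/6) = [0/1, 1/6)
  'c': [0/1 + 1/1*1/6, 0/1 + 1/1*2/3) = [1/6, 2/3)
  'd': [0/1 + 1/1*2/3, 0/1 + 1/1*1/1) = [2/3, 1/1) <- contains code 53/72
  emit 'd', narrow to [2/3, 1/1)
Step 2: interval [2/3, 1/1), width = 1/1 - 2/3 = 1/3
  'f': [2/3 + 1/3*0/1, 2/3 + 1/3*1/6) = [2/3, 13/18)
  'c': [2/3 + 1/3*1/6, 2/3 + 1/3*2/3) = [13/18, 8/9) <- contains code 53/72
  'd': [2/3 + 1/3*2/3, 2/3 + 1/3*1/1) = [8/9, 1/1)
  emit 'c', narrow to [13/18, 8/9)
Step 3: interval [13/18, 8/9), width = 8/9 - 13/18 = 1/6
  'f': [13/18 + 1/6*0/1, 13/18 + 1/6*1/6) = [13/18, 3/4) <- contains code 53/72
  'c': [13/18 + 1/6*1/6, 13/18 + 1/6*2/3) = [3/4, 5/6)
  'd': [13/18 + 1/6*2/3, 13/18 + 1/6*1/1) = [5/6, 8/9)
  emit 'f', narrow to [13/18, 3/4)

Answer: symbol=d low=2/3 high=1/1
symbol=c low=13/18 high=8/9
symbol=f low=13/18 high=3/4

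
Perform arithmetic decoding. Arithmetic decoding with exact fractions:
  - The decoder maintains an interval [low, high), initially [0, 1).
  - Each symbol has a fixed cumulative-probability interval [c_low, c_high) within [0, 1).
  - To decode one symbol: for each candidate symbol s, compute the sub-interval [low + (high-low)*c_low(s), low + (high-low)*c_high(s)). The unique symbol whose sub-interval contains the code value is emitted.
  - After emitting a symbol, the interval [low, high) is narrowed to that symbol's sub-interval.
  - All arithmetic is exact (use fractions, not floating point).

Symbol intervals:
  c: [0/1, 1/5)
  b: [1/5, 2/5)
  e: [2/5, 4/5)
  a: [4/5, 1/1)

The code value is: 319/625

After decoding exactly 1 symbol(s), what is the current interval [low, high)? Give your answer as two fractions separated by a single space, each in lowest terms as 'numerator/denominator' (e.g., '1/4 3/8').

Answer: 2/5 4/5

Derivation:
Step 1: interval [0/1, 1/1), width = 1/1 - 0/1 = 1/1
  'c': [0/1 + 1/1*0/1, 0/1 + 1/1*1/5) = [0/1, 1/5)
  'b': [0/1 + 1/1*1/5, 0/1 + 1/1*2/5) = [1/5, 2/5)
  'e': [0/1 + 1/1*2/5, 0/1 + 1/1*4/5) = [2/5, 4/5) <- contains code 319/625
  'a': [0/1 + 1/1*4/5, 0/1 + 1/1*1/1) = [4/5, 1/1)
  emit 'e', narrow to [2/5, 4/5)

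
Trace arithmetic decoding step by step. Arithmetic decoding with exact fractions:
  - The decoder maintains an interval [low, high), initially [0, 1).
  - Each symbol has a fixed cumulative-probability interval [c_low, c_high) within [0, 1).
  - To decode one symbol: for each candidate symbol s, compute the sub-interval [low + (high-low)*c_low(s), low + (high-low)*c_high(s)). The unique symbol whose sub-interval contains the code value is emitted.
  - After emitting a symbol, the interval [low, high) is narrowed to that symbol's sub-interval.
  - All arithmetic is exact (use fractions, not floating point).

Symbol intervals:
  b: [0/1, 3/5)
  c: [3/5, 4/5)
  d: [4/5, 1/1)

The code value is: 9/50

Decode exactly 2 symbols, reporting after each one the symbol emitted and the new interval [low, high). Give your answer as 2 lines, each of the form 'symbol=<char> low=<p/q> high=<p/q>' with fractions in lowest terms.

Step 1: interval [0/1, 1/1), width = 1/1 - 0/1 = 1/1
  'b': [0/1 + 1/1*0/1, 0/1 + 1/1*3/5) = [0/1, 3/5) <- contains code 9/50
  'c': [0/1 + 1/1*3/5, 0/1 + 1/1*4/5) = [3/5, 4/5)
  'd': [0/1 + 1/1*4/5, 0/1 + 1/1*1/1) = [4/5, 1/1)
  emit 'b', narrow to [0/1, 3/5)
Step 2: interval [0/1, 3/5), width = 3/5 - 0/1 = 3/5
  'b': [0/1 + 3/5*0/1, 0/1 + 3/5*3/5) = [0/1, 9/25) <- contains code 9/50
  'c': [0/1 + 3/5*3/5, 0/1 + 3/5*4/5) = [9/25, 12/25)
  'd': [0/1 + 3/5*4/5, 0/1 + 3/5*1/1) = [12/25, 3/5)
  emit 'b', narrow to [0/1, 9/25)

Answer: symbol=b low=0/1 high=3/5
symbol=b low=0/1 high=9/25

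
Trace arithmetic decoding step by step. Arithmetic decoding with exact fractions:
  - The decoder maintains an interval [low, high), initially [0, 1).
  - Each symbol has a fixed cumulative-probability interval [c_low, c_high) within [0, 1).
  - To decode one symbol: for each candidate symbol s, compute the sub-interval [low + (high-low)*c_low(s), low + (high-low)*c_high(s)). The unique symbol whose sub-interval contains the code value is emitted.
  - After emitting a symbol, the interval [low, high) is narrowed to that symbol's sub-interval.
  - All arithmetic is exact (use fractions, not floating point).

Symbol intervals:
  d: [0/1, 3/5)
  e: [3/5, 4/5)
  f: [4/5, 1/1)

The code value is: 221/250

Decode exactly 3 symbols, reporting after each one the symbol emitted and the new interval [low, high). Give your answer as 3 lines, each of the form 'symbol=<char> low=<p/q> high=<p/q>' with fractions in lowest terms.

Answer: symbol=f low=4/5 high=1/1
symbol=d low=4/5 high=23/25
symbol=e low=109/125 high=112/125

Derivation:
Step 1: interval [0/1, 1/1), width = 1/1 - 0/1 = 1/1
  'd': [0/1 + 1/1*0/1, 0/1 + 1/1*3/5) = [0/1, 3/5)
  'e': [0/1 + 1/1*3/5, 0/1 + 1/1*4/5) = [3/5, 4/5)
  'f': [0/1 + 1/1*4/5, 0/1 + 1/1*1/1) = [4/5, 1/1) <- contains code 221/250
  emit 'f', narrow to [4/5, 1/1)
Step 2: interval [4/5, 1/1), width = 1/1 - 4/5 = 1/5
  'd': [4/5 + 1/5*0/1, 4/5 + 1/5*3/5) = [4/5, 23/25) <- contains code 221/250
  'e': [4/5 + 1/5*3/5, 4/5 + 1/5*4/5) = [23/25, 24/25)
  'f': [4/5 + 1/5*4/5, 4/5 + 1/5*1/1) = [24/25, 1/1)
  emit 'd', narrow to [4/5, 23/25)
Step 3: interval [4/5, 23/25), width = 23/25 - 4/5 = 3/25
  'd': [4/5 + 3/25*0/1, 4/5 + 3/25*3/5) = [4/5, 109/125)
  'e': [4/5 + 3/25*3/5, 4/5 + 3/25*4/5) = [109/125, 112/125) <- contains code 221/250
  'f': [4/5 + 3/25*4/5, 4/5 + 3/25*1/1) = [112/125, 23/25)
  emit 'e', narrow to [109/125, 112/125)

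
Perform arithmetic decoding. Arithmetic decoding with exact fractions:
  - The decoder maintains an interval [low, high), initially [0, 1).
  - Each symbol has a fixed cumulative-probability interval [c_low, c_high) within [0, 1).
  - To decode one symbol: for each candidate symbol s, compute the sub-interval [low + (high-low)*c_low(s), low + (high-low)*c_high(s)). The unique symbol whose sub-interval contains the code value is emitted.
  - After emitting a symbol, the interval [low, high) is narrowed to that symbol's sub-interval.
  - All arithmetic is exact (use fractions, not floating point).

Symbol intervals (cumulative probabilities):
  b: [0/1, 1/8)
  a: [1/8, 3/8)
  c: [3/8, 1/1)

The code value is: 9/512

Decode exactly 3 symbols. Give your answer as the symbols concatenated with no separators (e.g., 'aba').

Answer: bab

Derivation:
Step 1: interval [0/1, 1/1), width = 1/1 - 0/1 = 1/1
  'b': [0/1 + 1/1*0/1, 0/1 + 1/1*1/8) = [0/1, 1/8) <- contains code 9/512
  'a': [0/1 + 1/1*1/8, 0/1 + 1/1*3/8) = [1/8, 3/8)
  'c': [0/1 + 1/1*3/8, 0/1 + 1/1*1/1) = [3/8, 1/1)
  emit 'b', narrow to [0/1, 1/8)
Step 2: interval [0/1, 1/8), width = 1/8 - 0/1 = 1/8
  'b': [0/1 + 1/8*0/1, 0/1 + 1/8*1/8) = [0/1, 1/64)
  'a': [0/1 + 1/8*1/8, 0/1 + 1/8*3/8) = [1/64, 3/64) <- contains code 9/512
  'c': [0/1 + 1/8*3/8, 0/1 + 1/8*1/1) = [3/64, 1/8)
  emit 'a', narrow to [1/64, 3/64)
Step 3: interval [1/64, 3/64), width = 3/64 - 1/64 = 1/32
  'b': [1/64 + 1/32*0/1, 1/64 + 1/32*1/8) = [1/64, 5/256) <- contains code 9/512
  'a': [1/64 + 1/32*1/8, 1/64 + 1/32*3/8) = [5/256, 7/256)
  'c': [1/64 + 1/32*3/8, 1/64 + 1/32*1/1) = [7/256, 3/64)
  emit 'b', narrow to [1/64, 5/256)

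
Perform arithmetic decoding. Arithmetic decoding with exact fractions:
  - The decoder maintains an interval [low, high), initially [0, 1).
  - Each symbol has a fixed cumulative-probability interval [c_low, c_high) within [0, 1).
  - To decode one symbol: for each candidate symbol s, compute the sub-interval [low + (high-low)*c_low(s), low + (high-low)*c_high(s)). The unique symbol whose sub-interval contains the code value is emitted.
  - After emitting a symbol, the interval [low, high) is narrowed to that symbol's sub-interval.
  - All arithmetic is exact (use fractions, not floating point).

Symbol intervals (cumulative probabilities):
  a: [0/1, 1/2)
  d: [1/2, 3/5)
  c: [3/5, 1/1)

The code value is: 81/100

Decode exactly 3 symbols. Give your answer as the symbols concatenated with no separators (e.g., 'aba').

Step 1: interval [0/1, 1/1), width = 1/1 - 0/1 = 1/1
  'a': [0/1 + 1/1*0/1, 0/1 + 1/1*1/2) = [0/1, 1/2)
  'd': [0/1 + 1/1*1/2, 0/1 + 1/1*3/5) = [1/2, 3/5)
  'c': [0/1 + 1/1*3/5, 0/1 + 1/1*1/1) = [3/5, 1/1) <- contains code 81/100
  emit 'c', narrow to [3/5, 1/1)
Step 2: interval [3/5, 1/1), width = 1/1 - 3/5 = 2/5
  'a': [3/5 + 2/5*0/1, 3/5 + 2/5*1/2) = [3/5, 4/5)
  'd': [3/5 + 2/5*1/2, 3/5 + 2/5*3/5) = [4/5, 21/25) <- contains code 81/100
  'c': [3/5 + 2/5*3/5, 3/5 + 2/5*1/1) = [21/25, 1/1)
  emit 'd', narrow to [4/5, 21/25)
Step 3: interval [4/5, 21/25), width = 21/25 - 4/5 = 1/25
  'a': [4/5 + 1/25*0/1, 4/5 + 1/25*1/2) = [4/5, 41/50) <- contains code 81/100
  'd': [4/5 + 1/25*1/2, 4/5 + 1/25*3/5) = [41/50, 103/125)
  'c': [4/5 + 1/25*3/5, 4/5 + 1/25*1/1) = [103/125, 21/25)
  emit 'a', narrow to [4/5, 41/50)

Answer: cda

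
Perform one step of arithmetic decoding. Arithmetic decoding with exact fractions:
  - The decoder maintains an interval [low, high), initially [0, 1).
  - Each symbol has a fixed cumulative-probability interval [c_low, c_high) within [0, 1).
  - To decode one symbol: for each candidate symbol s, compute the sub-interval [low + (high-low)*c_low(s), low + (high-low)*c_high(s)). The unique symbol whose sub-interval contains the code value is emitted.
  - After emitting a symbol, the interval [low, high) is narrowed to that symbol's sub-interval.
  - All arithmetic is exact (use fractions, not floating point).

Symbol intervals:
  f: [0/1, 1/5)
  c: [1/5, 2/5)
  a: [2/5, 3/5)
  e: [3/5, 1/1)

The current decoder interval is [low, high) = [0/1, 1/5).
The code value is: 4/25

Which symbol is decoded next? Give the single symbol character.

Interval width = high − low = 1/5 − 0/1 = 1/5
Scaled code = (code − low) / width = (4/25 − 0/1) / 1/5 = 4/5
  f: [0/1, 1/5) 
  c: [1/5, 2/5) 
  a: [2/5, 3/5) 
  e: [3/5, 1/1) ← scaled code falls here ✓

Answer: e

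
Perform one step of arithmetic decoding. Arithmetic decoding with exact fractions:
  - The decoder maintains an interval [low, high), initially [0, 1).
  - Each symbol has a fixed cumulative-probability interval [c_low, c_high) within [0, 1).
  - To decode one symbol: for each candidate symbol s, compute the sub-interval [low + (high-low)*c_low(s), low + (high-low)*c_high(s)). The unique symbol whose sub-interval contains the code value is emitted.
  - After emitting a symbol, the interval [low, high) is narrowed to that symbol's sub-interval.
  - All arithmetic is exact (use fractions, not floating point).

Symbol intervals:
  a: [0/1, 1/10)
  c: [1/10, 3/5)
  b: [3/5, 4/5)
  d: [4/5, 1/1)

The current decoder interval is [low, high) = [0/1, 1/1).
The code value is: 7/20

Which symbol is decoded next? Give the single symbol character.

Interval width = high − low = 1/1 − 0/1 = 1/1
Scaled code = (code − low) / width = (7/20 − 0/1) / 1/1 = 7/20
  a: [0/1, 1/10) 
  c: [1/10, 3/5) ← scaled code falls here ✓
  b: [3/5, 4/5) 
  d: [4/5, 1/1) 

Answer: c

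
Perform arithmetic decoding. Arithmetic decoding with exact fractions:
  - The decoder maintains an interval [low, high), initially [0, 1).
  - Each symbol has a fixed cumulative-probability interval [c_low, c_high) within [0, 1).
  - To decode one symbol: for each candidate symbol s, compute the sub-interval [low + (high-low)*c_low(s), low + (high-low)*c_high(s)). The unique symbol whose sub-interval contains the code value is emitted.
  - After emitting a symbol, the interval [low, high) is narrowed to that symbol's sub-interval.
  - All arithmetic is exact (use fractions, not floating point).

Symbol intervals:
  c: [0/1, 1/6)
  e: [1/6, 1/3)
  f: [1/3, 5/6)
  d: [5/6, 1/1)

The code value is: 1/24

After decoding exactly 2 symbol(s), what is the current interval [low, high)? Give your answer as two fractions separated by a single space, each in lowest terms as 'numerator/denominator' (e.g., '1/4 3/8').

Answer: 1/36 1/18

Derivation:
Step 1: interval [0/1, 1/1), width = 1/1 - 0/1 = 1/1
  'c': [0/1 + 1/1*0/1, 0/1 + 1/1*1/6) = [0/1, 1/6) <- contains code 1/24
  'e': [0/1 + 1/1*1/6, 0/1 + 1/1*1/3) = [1/6, 1/3)
  'f': [0/1 + 1/1*1/3, 0/1 + 1/1*5/6) = [1/3, 5/6)
  'd': [0/1 + 1/1*5/6, 0/1 + 1/1*1/1) = [5/6, 1/1)
  emit 'c', narrow to [0/1, 1/6)
Step 2: interval [0/1, 1/6), width = 1/6 - 0/1 = 1/6
  'c': [0/1 + 1/6*0/1, 0/1 + 1/6*1/6) = [0/1, 1/36)
  'e': [0/1 + 1/6*1/6, 0/1 + 1/6*1/3) = [1/36, 1/18) <- contains code 1/24
  'f': [0/1 + 1/6*1/3, 0/1 + 1/6*5/6) = [1/18, 5/36)
  'd': [0/1 + 1/6*5/6, 0/1 + 1/6*1/1) = [5/36, 1/6)
  emit 'e', narrow to [1/36, 1/18)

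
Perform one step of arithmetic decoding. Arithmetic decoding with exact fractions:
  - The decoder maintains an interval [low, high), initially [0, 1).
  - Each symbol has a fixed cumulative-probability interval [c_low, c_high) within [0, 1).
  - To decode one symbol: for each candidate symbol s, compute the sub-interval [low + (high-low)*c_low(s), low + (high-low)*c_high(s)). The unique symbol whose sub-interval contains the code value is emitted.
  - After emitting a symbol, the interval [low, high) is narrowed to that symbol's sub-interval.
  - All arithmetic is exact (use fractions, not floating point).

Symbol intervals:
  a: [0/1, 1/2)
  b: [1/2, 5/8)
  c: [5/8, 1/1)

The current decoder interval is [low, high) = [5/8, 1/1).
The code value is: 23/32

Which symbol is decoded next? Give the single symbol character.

Interval width = high − low = 1/1 − 5/8 = 3/8
Scaled code = (code − low) / width = (23/32 − 5/8) / 3/8 = 1/4
  a: [0/1, 1/2) ← scaled code falls here ✓
  b: [1/2, 5/8) 
  c: [5/8, 1/1) 

Answer: a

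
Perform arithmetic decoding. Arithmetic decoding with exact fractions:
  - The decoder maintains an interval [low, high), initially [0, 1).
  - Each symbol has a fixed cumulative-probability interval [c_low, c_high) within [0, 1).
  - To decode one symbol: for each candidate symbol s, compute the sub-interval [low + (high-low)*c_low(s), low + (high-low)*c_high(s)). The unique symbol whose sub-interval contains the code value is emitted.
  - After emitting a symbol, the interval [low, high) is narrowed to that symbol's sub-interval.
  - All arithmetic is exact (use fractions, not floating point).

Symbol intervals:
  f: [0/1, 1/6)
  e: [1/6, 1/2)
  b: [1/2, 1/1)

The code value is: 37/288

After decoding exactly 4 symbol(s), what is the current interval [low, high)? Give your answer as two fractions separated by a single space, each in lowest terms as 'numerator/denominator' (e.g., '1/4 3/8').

Step 1: interval [0/1, 1/1), width = 1/1 - 0/1 = 1/1
  'f': [0/1 + 1/1*0/1, 0/1 + 1/1*1/6) = [0/1, 1/6) <- contains code 37/288
  'e': [0/1 + 1/1*1/6, 0/1 + 1/1*1/2) = [1/6, 1/2)
  'b': [0/1 + 1/1*1/2, 0/1 + 1/1*1/1) = [1/2, 1/1)
  emit 'f', narrow to [0/1, 1/6)
Step 2: interval [0/1, 1/6), width = 1/6 - 0/1 = 1/6
  'f': [0/1 + 1/6*0/1, 0/1 + 1/6*1/6) = [0/1, 1/36)
  'e': [0/1 + 1/6*1/6, 0/1 + 1/6*1/2) = [1/36, 1/12)
  'b': [0/1 + 1/6*1/2, 0/1 + 1/6*1/1) = [1/12, 1/6) <- contains code 37/288
  emit 'b', narrow to [1/12, 1/6)
Step 3: interval [1/12, 1/6), width = 1/6 - 1/12 = 1/12
  'f': [1/12 + 1/12*0/1, 1/12 + 1/12*1/6) = [1/12, 7/72)
  'e': [1/12 + 1/12*1/6, 1/12 + 1/12*1/2) = [7/72, 1/8)
  'b': [1/12 + 1/12*1/2, 1/12 + 1/12*1/1) = [1/8, 1/6) <- contains code 37/288
  emit 'b', narrow to [1/8, 1/6)
Step 4: interval [1/8, 1/6), width = 1/6 - 1/8 = 1/24
  'f': [1/8 + 1/24*0/1, 1/8 + 1/24*1/6) = [1/8, 19/144) <- contains code 37/288
  'e': [1/8 + 1/24*1/6, 1/8 + 1/24*1/2) = [19/144, 7/48)
  'b': [1/8 + 1/24*1/2, 1/8 + 1/24*1/1) = [7/48, 1/6)
  emit 'f', narrow to [1/8, 19/144)

Answer: 1/8 19/144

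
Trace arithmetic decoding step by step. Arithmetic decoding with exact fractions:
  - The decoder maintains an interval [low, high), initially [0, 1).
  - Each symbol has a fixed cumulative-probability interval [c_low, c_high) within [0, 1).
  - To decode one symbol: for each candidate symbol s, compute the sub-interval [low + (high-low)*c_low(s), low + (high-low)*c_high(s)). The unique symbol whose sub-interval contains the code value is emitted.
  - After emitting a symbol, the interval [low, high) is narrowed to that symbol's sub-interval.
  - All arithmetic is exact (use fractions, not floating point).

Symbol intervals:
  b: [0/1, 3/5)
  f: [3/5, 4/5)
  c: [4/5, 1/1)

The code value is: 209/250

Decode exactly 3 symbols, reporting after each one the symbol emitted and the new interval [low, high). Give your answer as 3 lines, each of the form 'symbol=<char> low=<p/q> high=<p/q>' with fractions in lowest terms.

Step 1: interval [0/1, 1/1), width = 1/1 - 0/1 = 1/1
  'b': [0/1 + 1/1*0/1, 0/1 + 1/1*3/5) = [0/1, 3/5)
  'f': [0/1 + 1/1*3/5, 0/1 + 1/1*4/5) = [3/5, 4/5)
  'c': [0/1 + 1/1*4/5, 0/1 + 1/1*1/1) = [4/5, 1/1) <- contains code 209/250
  emit 'c', narrow to [4/5, 1/1)
Step 2: interval [4/5, 1/1), width = 1/1 - 4/5 = 1/5
  'b': [4/5 + 1/5*0/1, 4/5 + 1/5*3/5) = [4/5, 23/25) <- contains code 209/250
  'f': [4/5 + 1/5*3/5, 4/5 + 1/5*4/5) = [23/25, 24/25)
  'c': [4/5 + 1/5*4/5, 4/5 + 1/5*1/1) = [24/25, 1/1)
  emit 'b', narrow to [4/5, 23/25)
Step 3: interval [4/5, 23/25), width = 23/25 - 4/5 = 3/25
  'b': [4/5 + 3/25*0/1, 4/5 + 3/25*3/5) = [4/5, 109/125) <- contains code 209/250
  'f': [4/5 + 3/25*3/5, 4/5 + 3/25*4/5) = [109/125, 112/125)
  'c': [4/5 + 3/25*4/5, 4/5 + 3/25*1/1) = [112/125, 23/25)
  emit 'b', narrow to [4/5, 109/125)

Answer: symbol=c low=4/5 high=1/1
symbol=b low=4/5 high=23/25
symbol=b low=4/5 high=109/125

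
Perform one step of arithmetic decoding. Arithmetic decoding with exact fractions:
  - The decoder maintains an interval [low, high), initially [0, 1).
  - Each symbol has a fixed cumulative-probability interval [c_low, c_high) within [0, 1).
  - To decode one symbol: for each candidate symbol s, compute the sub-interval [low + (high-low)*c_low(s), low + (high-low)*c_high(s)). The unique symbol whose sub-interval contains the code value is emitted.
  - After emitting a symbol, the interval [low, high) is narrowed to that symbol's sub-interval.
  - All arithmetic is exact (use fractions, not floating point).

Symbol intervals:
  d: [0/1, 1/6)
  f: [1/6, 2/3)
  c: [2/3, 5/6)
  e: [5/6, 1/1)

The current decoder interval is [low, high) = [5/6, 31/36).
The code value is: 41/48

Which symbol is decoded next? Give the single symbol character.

Interval width = high − low = 31/36 − 5/6 = 1/36
Scaled code = (code − low) / width = (41/48 − 5/6) / 1/36 = 3/4
  d: [0/1, 1/6) 
  f: [1/6, 2/3) 
  c: [2/3, 5/6) ← scaled code falls here ✓
  e: [5/6, 1/1) 

Answer: c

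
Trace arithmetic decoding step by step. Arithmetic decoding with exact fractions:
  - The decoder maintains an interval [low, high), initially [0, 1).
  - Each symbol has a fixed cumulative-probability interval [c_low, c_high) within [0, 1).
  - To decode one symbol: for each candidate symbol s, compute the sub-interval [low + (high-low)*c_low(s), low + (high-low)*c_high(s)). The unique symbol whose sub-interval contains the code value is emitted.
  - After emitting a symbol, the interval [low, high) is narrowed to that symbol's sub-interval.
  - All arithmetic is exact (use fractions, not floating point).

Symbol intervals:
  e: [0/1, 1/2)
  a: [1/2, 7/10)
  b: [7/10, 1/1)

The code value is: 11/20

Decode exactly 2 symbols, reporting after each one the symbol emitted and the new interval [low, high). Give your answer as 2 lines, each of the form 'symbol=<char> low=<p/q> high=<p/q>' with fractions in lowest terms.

Step 1: interval [0/1, 1/1), width = 1/1 - 0/1 = 1/1
  'e': [0/1 + 1/1*0/1, 0/1 + 1/1*1/2) = [0/1, 1/2)
  'a': [0/1 + 1/1*1/2, 0/1 + 1/1*7/10) = [1/2, 7/10) <- contains code 11/20
  'b': [0/1 + 1/1*7/10, 0/1 + 1/1*1/1) = [7/10, 1/1)
  emit 'a', narrow to [1/2, 7/10)
Step 2: interval [1/2, 7/10), width = 7/10 - 1/2 = 1/5
  'e': [1/2 + 1/5*0/1, 1/2 + 1/5*1/2) = [1/2, 3/5) <- contains code 11/20
  'a': [1/2 + 1/5*1/2, 1/2 + 1/5*7/10) = [3/5, 16/25)
  'b': [1/2 + 1/5*7/10, 1/2 + 1/5*1/1) = [16/25, 7/10)
  emit 'e', narrow to [1/2, 3/5)

Answer: symbol=a low=1/2 high=7/10
symbol=e low=1/2 high=3/5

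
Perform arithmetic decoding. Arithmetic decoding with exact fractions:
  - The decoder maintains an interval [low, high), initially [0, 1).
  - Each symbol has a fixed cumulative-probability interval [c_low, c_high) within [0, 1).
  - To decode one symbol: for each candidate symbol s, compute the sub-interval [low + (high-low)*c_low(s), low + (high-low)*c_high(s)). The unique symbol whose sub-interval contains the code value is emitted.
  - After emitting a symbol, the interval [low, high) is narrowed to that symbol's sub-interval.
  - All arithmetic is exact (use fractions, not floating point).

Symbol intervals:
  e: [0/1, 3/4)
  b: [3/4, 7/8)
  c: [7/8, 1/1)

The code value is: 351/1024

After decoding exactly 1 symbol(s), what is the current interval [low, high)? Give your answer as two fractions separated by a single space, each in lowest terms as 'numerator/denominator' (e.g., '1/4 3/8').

Step 1: interval [0/1, 1/1), width = 1/1 - 0/1 = 1/1
  'e': [0/1 + 1/1*0/1, 0/1 + 1/1*3/4) = [0/1, 3/4) <- contains code 351/1024
  'b': [0/1 + 1/1*3/4, 0/1 + 1/1*7/8) = [3/4, 7/8)
  'c': [0/1 + 1/1*7/8, 0/1 + 1/1*1/1) = [7/8, 1/1)
  emit 'e', narrow to [0/1, 3/4)

Answer: 0/1 3/4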